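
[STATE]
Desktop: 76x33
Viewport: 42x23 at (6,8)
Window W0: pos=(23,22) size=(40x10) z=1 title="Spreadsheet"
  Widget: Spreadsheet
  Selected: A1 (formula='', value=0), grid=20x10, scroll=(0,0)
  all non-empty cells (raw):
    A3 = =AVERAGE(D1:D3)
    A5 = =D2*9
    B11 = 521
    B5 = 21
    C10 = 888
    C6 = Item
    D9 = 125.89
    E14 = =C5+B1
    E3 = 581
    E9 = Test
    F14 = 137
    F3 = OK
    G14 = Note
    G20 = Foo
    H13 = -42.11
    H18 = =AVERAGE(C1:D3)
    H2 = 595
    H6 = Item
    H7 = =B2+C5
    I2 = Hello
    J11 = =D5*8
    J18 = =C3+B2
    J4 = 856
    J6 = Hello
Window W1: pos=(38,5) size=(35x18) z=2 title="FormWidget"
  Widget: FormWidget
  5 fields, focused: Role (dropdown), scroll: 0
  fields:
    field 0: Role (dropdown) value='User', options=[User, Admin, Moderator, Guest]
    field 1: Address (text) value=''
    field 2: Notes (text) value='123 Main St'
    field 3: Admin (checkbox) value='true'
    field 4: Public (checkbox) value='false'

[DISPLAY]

                                ┃> Role:  
                                ┃  Address
                                ┃  Notes: 
                                ┃  Admin: 
                                ┃  Public:
                                ┃         
                                ┃         
                                ┃         
                                ┃         
                                ┃         
                                ┃         
                                ┃         
                                ┃         
                                ┃         
                 ┏━━━━━━━━━━━━━━┗━━━━━━━━━
                 ┃ Spreadsheet            
                 ┠────────────────────────
                 ┃A1:                     
                 ┃       A       B       C
                 ┃------------------------
                 ┃  1      [0]       0    
                 ┃  2        0       0    
                 ┃  3        0       0    


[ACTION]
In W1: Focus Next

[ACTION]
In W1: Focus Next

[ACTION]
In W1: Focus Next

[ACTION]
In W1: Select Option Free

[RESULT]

                                ┃  Role:  
                                ┃  Address
                                ┃  Notes: 
                                ┃> Admin: 
                                ┃  Public:
                                ┃         
                                ┃         
                                ┃         
                                ┃         
                                ┃         
                                ┃         
                                ┃         
                                ┃         
                                ┃         
                 ┏━━━━━━━━━━━━━━┗━━━━━━━━━
                 ┃ Spreadsheet            
                 ┠────────────────────────
                 ┃A1:                     
                 ┃       A       B       C
                 ┃------------------------
                 ┃  1      [0]       0    
                 ┃  2        0       0    
                 ┃  3        0       0    


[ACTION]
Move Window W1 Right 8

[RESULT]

                                   ┃  Role
                                   ┃  Addr
                                   ┃  Note
                                   ┃> Admi
                                   ┃  Publ
                                   ┃      
                                   ┃      
                                   ┃      
                                   ┃      
                                   ┃      
                                   ┃      
                                   ┃      
                                   ┃      
                                   ┃      
                 ┏━━━━━━━━━━━━━━━━━┗━━━━━━
                 ┃ Spreadsheet            
                 ┠────────────────────────
                 ┃A1:                     
                 ┃       A       B       C
                 ┃------------------------
                 ┃  1      [0]       0    
                 ┃  2        0       0    
                 ┃  3        0       0    


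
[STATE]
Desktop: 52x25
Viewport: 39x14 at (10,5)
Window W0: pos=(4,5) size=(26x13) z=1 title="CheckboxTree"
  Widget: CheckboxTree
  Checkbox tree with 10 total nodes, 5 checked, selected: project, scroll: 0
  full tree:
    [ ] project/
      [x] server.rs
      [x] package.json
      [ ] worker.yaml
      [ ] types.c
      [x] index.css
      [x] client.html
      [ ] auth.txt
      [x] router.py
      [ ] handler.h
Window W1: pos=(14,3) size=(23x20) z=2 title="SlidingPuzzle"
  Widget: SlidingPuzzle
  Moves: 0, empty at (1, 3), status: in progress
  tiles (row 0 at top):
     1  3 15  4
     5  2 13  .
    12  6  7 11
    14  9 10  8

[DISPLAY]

━━━━┠─────────────────────┨            
kbox┃┌────┬────┬────┬────┐┃            
────┃│  1 │  3 │ 15 │  4 │┃            
proj┃├────┼────┼────┼────┤┃            
] se┃│  5 │  2 │ 13 │    │┃            
] pa┃├────┼────┼────┼────┤┃            
] wo┃│ 12 │  6 │  7 │ 11 │┃            
] ty┃├────┼────┼────┼────┤┃            
] in┃│ 14 │  9 │ 10 │  8 │┃            
] cl┃└────┴────┴────┴────┘┃            
] au┃Moves: 0             ┃            
] ro┃                     ┃            
━━━━┃                     ┃            
    ┃                     ┃            


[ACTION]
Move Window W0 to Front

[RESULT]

━━━━━━━━━━━━━━━━━━━┓──────┨            
kboxTree           ┃┬────┐┃            
───────────────────┨│  4 │┃            
project/           ┃┼────┤┃            
] server.rs        ┃│    │┃            
] package.json     ┃┼────┤┃            
] worker.yaml      ┃│ 11 │┃            
] types.c          ┃┼────┤┃            
] index.css        ┃│  8 │┃            
] client.html      ┃┴────┘┃            
] auth.txt         ┃      ┃            
] router.py        ┃      ┃            
━━━━━━━━━━━━━━━━━━━┛      ┃            
    ┃                     ┃            


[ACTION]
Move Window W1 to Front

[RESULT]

━━━━┠─────────────────────┨            
kbox┃┌────┬────┬────┬────┐┃            
────┃│  1 │  3 │ 15 │  4 │┃            
proj┃├────┼────┼────┼────┤┃            
] se┃│  5 │  2 │ 13 │    │┃            
] pa┃├────┼────┼────┼────┤┃            
] wo┃│ 12 │  6 │  7 │ 11 │┃            
] ty┃├────┼────┼────┼────┤┃            
] in┃│ 14 │  9 │ 10 │  8 │┃            
] cl┃└────┴────┴────┴────┘┃            
] au┃Moves: 0             ┃            
] ro┃                     ┃            
━━━━┃                     ┃            
    ┃                     ┃            


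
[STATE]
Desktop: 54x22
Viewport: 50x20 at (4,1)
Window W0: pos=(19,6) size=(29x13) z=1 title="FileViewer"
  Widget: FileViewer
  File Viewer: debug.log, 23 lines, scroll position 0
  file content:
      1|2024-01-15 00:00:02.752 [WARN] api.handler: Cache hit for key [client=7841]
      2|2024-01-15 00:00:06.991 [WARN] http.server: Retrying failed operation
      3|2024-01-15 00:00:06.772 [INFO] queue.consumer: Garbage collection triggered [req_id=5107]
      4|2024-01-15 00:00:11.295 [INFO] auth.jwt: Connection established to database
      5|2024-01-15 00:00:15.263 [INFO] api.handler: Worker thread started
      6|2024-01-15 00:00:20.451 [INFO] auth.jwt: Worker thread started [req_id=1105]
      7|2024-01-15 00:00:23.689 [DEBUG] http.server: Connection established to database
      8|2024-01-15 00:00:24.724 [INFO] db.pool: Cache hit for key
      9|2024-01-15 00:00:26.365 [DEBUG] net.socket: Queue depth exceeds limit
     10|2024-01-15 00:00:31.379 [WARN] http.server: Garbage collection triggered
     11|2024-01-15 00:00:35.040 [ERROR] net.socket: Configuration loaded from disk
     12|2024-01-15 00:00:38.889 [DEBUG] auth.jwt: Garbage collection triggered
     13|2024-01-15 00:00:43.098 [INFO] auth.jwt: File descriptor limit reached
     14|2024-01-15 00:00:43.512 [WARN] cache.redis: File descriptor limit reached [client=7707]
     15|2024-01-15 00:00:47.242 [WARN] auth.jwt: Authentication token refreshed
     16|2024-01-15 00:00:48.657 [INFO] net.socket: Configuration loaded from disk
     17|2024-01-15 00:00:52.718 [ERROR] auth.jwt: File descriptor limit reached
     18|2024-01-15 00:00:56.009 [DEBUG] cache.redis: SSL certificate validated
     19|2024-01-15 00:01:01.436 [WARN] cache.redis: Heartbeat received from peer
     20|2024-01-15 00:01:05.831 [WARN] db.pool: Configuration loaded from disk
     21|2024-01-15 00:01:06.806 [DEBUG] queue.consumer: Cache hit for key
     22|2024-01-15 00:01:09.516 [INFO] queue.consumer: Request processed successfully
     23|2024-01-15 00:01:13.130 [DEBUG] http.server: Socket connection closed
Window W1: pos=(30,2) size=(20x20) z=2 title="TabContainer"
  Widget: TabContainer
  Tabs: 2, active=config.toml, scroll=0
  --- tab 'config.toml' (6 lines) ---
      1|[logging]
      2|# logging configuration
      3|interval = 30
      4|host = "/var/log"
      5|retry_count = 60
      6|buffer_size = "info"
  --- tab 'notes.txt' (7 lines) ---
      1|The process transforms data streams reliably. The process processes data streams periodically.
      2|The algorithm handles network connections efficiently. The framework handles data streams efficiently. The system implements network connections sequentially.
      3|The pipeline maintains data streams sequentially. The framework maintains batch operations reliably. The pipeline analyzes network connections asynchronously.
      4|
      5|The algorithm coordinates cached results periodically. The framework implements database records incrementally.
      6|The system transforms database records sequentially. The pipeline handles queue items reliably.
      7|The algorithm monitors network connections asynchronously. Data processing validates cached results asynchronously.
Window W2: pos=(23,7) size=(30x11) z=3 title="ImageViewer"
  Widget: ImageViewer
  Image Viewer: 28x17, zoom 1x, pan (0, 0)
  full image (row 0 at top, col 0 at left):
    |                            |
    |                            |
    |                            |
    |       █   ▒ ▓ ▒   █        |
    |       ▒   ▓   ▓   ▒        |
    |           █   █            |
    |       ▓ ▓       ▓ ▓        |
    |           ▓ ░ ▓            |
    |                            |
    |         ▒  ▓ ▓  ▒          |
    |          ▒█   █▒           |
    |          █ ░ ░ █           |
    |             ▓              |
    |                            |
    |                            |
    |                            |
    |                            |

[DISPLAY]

                                                  
                          ┏━━━━━━━━━━━━━━━━━━┓    
                          ┃ TabContainer     ┃    
                          ┠──────────────────┨    
                          ┃[config.toml]│ not┃    
               ┏━━━━━━━━━━┃──────────────────┃    
               ┃ Fi┏━━━━━━━━━━━━━━━━━━━━━━━━━━━━┓ 
               ┠───┃ ImageViewer                ┃ 
               ┃202┠────────────────────────────┨ 
               ┃202┃                            ┃ 
               ┃202┃                            ┃ 
               ┃202┃                            ┃ 
               ┃202┃       █   ▒ ▓ ▒   █        ┃ 
               ┃202┃       ▒   ▓   ▓   ▒        ┃ 
               ┃202┃           █   █            ┃ 
               ┃202┃       ▓ ▓       ▓ ▓        ┃ 
               ┃202┗━━━━━━━━━━━━━━━━━━━━━━━━━━━━┛ 
               ┗━━━━━━━━━━┃                  ┃    
                          ┃                  ┃    
                          ┃                  ┃    


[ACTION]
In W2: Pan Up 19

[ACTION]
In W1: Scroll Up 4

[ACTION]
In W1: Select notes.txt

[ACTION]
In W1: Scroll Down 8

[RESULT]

                                                  
                          ┏━━━━━━━━━━━━━━━━━━┓    
                          ┃ TabContainer     ┃    
                          ┠──────────────────┨    
                          ┃ config.toml │[not┃    
               ┏━━━━━━━━━━┃──────────────────┃    
               ┃ Fi┏━━━━━━━━━━━━━━━━━━━━━━━━━━━━┓ 
               ┠───┃ ImageViewer                ┃ 
               ┃202┠────────────────────────────┨ 
               ┃202┃                            ┃ 
               ┃202┃                            ┃ 
               ┃202┃                            ┃ 
               ┃202┃       █   ▒ ▓ ▒   █        ┃ 
               ┃202┃       ▒   ▓   ▓   ▒        ┃ 
               ┃202┃           █   █            ┃ 
               ┃202┃       ▓ ▓       ▓ ▓        ┃ 
               ┃202┗━━━━━━━━━━━━━━━━━━━━━━━━━━━━┛ 
               ┗━━━━━━━━━━┃                  ┃    
                          ┃                  ┃    
                          ┃                  ┃    


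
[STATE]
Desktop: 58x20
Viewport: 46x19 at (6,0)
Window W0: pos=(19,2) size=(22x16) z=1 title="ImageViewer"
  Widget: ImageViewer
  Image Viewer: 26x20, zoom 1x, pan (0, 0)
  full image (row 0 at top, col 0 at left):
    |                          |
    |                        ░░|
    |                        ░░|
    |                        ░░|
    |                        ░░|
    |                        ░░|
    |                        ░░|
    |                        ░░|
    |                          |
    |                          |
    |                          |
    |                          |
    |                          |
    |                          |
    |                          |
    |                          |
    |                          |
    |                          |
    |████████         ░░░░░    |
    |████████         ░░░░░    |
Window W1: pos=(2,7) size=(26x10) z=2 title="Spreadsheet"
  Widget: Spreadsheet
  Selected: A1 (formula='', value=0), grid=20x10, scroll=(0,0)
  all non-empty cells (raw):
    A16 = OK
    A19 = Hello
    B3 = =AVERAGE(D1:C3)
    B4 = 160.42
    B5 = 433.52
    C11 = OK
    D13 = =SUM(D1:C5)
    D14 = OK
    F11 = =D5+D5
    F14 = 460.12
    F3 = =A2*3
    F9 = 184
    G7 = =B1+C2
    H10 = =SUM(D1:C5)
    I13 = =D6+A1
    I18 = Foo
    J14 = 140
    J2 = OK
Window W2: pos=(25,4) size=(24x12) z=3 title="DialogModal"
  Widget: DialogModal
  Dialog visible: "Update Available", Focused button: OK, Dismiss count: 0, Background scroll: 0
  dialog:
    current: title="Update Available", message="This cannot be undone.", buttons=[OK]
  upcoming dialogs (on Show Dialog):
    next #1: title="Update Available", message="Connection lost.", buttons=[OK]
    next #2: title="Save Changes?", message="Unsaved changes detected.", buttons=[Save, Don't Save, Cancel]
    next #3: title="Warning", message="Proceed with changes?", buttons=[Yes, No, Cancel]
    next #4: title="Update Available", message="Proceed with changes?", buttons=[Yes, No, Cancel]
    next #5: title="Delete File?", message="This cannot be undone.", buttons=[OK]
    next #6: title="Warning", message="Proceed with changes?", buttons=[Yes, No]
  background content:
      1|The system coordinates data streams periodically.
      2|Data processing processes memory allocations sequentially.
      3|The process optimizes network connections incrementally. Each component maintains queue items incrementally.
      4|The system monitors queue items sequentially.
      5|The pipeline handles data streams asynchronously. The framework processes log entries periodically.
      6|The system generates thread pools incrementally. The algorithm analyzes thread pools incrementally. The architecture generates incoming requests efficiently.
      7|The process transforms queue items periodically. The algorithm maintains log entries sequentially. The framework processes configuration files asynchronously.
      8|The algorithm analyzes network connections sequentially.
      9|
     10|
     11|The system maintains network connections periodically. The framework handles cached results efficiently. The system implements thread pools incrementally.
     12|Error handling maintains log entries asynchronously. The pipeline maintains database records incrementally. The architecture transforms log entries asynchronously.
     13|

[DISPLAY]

                                              
                                              
             ┏━━━━━━━━━━━━━━━━━━━━┓           
             ┃ ImageViewer        ┃           
             ┠─────┏━━━━━━━━━━━━━━━━━━━━━━┓   
             ┃     ┃ DialogModal          ┃   
             ┃     ┠──────────────────────┨   
━━━━━━━━━━━━━━━━━━━┃The system coordinates┃   
readsheet          ┃Da┌────────────────┐es┃   
───────────────────┃Th│Update Available│s ┃   
                   ┃Th│This cannot be u│qu┃   
    A       B      ┃Th│      [OK]      │ d┃   
-------------------┃Th└────────────────┘ t┃   
      [0]       0  ┃The process transforms┃   
        0       0  ┃The algorithm analyzes┃   
        0       0  ┗━━━━━━━━━━━━━━━━━━━━━━┛   
━━━━━━━━━━━━━━━━━━━━━┛            ┃           
             ┗━━━━━━━━━━━━━━━━━━━━┛           
                                              


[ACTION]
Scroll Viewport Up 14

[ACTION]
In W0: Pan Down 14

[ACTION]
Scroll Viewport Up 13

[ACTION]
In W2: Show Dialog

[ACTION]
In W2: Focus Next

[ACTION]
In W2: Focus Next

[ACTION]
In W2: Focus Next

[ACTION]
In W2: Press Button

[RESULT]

                                              
                                              
             ┏━━━━━━━━━━━━━━━━━━━━┓           
             ┃ ImageViewer        ┃           
             ┠─────┏━━━━━━━━━━━━━━━━━━━━━━┓   
             ┃     ┃ DialogModal          ┃   
             ┃     ┠──────────────────────┨   
━━━━━━━━━━━━━━━━━━━┃The system coordinates┃   
readsheet          ┃Data processing proces┃   
───────────────────┃The process optimizes ┃   
                   ┃The system monitors qu┃   
    A       B      ┃The pipeline handles d┃   
-------------------┃The system generates t┃   
      [0]       0  ┃The process transforms┃   
        0       0  ┃The algorithm analyzes┃   
        0       0  ┗━━━━━━━━━━━━━━━━━━━━━━┛   
━━━━━━━━━━━━━━━━━━━━━┛            ┃           
             ┗━━━━━━━━━━━━━━━━━━━━┛           
                                              


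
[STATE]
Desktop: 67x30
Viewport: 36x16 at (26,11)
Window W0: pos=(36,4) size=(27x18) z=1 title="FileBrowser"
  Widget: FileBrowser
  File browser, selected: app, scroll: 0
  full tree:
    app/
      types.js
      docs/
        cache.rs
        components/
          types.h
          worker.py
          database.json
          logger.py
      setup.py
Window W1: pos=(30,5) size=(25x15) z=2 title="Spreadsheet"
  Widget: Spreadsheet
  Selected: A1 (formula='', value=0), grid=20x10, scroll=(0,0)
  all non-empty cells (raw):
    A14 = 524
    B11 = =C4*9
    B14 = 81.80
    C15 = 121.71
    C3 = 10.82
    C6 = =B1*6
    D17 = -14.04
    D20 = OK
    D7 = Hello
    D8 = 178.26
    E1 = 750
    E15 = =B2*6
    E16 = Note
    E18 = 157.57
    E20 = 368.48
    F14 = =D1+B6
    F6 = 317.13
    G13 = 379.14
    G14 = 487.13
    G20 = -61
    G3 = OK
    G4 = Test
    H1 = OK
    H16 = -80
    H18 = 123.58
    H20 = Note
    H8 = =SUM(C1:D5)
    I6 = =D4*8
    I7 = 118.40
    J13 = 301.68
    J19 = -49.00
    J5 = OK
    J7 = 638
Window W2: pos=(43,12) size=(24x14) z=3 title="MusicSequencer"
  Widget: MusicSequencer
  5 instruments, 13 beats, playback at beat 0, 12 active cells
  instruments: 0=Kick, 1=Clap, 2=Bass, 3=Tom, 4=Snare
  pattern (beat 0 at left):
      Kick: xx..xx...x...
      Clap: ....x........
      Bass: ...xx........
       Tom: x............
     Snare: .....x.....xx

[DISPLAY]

    ┃  1      [0]       0   ┃       
    ┃  2        0┏━━━━━━━━━━━━━━━━━━
    ┃  3        0┃ MusicSequencer   
    ┃  4        0┠──────────────────
    ┃  5        0┃      ▼12345678901
    ┃  6        0┃  Kick██··██···█··
    ┃  7        0┃  Clap····█·······
    ┃  8        0┃  Bass···██·······
    ┗━━━━━━━━━━━━┃   Tom█···········
          ┃      ┃ Snare·····█·····█
          ┗━━━━━━┃                  
                 ┃                  
                 ┃                  
                 ┃                  
                 ┗━━━━━━━━━━━━━━━━━━
                                    


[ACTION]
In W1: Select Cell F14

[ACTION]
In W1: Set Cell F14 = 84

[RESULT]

    ┃  1        0       0   ┃       
    ┃  2        0┏━━━━━━━━━━━━━━━━━━
    ┃  3        0┃ MusicSequencer   
    ┃  4        0┠──────────────────
    ┃  5        0┃      ▼12345678901
    ┃  6        0┃  Kick██··██···█··
    ┃  7        0┃  Clap····█·······
    ┃  8        0┃  Bass···██·······
    ┗━━━━━━━━━━━━┃   Tom█···········
          ┃      ┃ Snare·····█·····█
          ┗━━━━━━┃                  
                 ┃                  
                 ┃                  
                 ┃                  
                 ┗━━━━━━━━━━━━━━━━━━
                                    


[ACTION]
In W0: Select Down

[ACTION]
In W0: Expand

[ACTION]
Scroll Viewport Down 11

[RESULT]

    ┃  4        0┠──────────────────
    ┃  5        0┃      ▼12345678901
    ┃  6        0┃  Kick██··██···█··
    ┃  7        0┃  Clap····█·······
    ┃  8        0┃  Bass···██·······
    ┗━━━━━━━━━━━━┃   Tom█···········
          ┃      ┃ Snare·····█·····█
          ┗━━━━━━┃                  
                 ┃                  
                 ┃                  
                 ┃                  
                 ┗━━━━━━━━━━━━━━━━━━
                                    
                                    
                                    
                                    


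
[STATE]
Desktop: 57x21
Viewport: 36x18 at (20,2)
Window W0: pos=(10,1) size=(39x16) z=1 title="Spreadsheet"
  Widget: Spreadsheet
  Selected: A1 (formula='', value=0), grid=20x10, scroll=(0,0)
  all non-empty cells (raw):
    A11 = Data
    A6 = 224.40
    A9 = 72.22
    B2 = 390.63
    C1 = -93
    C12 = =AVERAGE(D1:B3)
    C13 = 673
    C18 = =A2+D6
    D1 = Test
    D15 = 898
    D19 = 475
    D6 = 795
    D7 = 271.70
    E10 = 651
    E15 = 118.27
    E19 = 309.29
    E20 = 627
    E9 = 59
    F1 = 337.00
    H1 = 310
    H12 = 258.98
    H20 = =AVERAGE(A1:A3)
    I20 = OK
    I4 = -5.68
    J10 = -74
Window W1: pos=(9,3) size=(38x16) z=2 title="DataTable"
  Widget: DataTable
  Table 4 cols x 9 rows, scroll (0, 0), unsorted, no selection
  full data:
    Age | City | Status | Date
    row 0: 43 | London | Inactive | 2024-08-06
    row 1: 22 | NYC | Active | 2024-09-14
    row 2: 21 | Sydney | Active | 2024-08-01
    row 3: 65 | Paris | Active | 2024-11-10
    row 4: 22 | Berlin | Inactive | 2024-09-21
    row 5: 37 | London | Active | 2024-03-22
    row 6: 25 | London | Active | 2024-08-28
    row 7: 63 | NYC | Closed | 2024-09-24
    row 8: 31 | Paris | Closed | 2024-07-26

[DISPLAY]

eet                         ┃       
━━━━━━━━━━━━━━━━━━━━━━━━━━┓─┨       
                          ┃ ┃       
──────────────────────────┨ ┃       
│Status  │Date            ┃-┃       
┼────────┼──────────      ┃ ┃       
│Inactive│2024-08-06      ┃ ┃       
│Active  │2024-09-14      ┃ ┃       
│Active  │2024-08-01      ┃ ┃       
│Active  │2024-11-10      ┃ ┃       
│Inactive│2024-09-21      ┃ ┃       
│Active  │2024-03-22      ┃ ┃       
│Active  │2024-08-28      ┃ ┃       
│Closed  │2024-09-24      ┃ ┃       
│Closed  │2024-07-26      ┃━┛       
                          ┃         
━━━━━━━━━━━━━━━━━━━━━━━━━━┛         
                                    


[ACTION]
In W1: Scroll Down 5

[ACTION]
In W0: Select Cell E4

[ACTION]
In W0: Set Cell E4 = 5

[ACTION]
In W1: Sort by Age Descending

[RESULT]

eet                         ┃       
━━━━━━━━━━━━━━━━━━━━━━━━━━┓─┨       
                          ┃ ┃       
──────────────────────────┨ ┃       
│Status  │Date            ┃-┃       
┼────────┼──────────      ┃ ┃       
│Active  │2024-11-10      ┃ ┃       
│Closed  │2024-09-24      ┃ ┃       
│Inactive│2024-08-06      ┃ ┃       
│Active  │2024-03-22      ┃ ┃       
│Closed  │2024-07-26      ┃ ┃       
│Active  │2024-08-28      ┃ ┃       
│Active  │2024-09-14      ┃ ┃       
│Inactive│2024-09-21      ┃ ┃       
│Active  │2024-08-01      ┃━┛       
                          ┃         
━━━━━━━━━━━━━━━━━━━━━━━━━━┛         
                                    


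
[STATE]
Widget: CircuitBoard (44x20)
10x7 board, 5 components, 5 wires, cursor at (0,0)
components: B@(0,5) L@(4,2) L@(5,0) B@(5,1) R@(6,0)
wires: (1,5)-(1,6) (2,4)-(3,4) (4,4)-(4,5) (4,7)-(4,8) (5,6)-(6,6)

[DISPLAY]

   0 1 2 3 4 5 6 7 8 9                      
0  [.]                  B                   
                                            
1                       · ─ ·               
                                            
2                   ·                       
                    │                       
3                   ·                       
                                            
4           L       · ─ ·       · ─ ·       
                                            
5   L   B                   ·               
                            │               
6   R                       ·               
Cursor: (0,0)                               
                                            
                                            
                                            
                                            
                                            


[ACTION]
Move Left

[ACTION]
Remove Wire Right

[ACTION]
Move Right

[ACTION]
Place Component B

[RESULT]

   0 1 2 3 4 5 6 7 8 9                      
0      [B]              B                   
                                            
1                       · ─ ·               
                                            
2                   ·                       
                    │                       
3                   ·                       
                                            
4           L       · ─ ·       · ─ ·       
                                            
5   L   B                   ·               
                            │               
6   R                       ·               
Cursor: (0,1)                               
                                            
                                            
                                            
                                            
                                            


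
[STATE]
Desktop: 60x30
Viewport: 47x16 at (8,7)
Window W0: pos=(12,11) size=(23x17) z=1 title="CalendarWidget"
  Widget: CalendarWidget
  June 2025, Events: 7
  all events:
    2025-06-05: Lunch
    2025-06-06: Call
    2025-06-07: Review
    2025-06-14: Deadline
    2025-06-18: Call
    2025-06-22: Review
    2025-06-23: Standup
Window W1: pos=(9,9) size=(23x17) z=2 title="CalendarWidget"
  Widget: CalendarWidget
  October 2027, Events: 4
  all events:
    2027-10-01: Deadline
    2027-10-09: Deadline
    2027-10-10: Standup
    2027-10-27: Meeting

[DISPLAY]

                                               
                                               
 ┏━━━━━━━━━━━━━━━━━━━━━┓                       
 ┃ CalendarWidget      ┃                       
 ┠─────────────────────┨━━┓                    
 ┃     October 2027    ┃  ┃                    
 ┃Mo Tu We Th Fr Sa Su ┃──┨                    
 ┃             1*  2  3┃  ┃                    
 ┃ 4  5  6  7  8  9* 10┃u ┃                    
 ┃11 12 13 14 15 16 17 ┃1 ┃                    
 ┃18 19 20 21 22 23 24 ┃* ┃                    
 ┃25 26 27* 28 29 30 31┃15┃                    
 ┃                     ┃22┃                    
 ┃                     ┃29┃                    
 ┃                     ┃  ┃                    
 ┃                     ┃  ┃                    


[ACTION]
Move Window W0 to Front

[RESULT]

                                               
                                               
 ┏━━━━━━━━━━━━━━━━━━━━━┓                       
 ┃ CalendarWidget      ┃                       
 ┠──┏━━━━━━━━━━━━━━━━━━━━━┓                    
 ┃  ┃ CalendarWidget      ┃                    
 ┃Mo┠─────────────────────┨                    
 ┃  ┃      June 2025      ┃                    
 ┃ 4┃Mo Tu We Th Fr Sa Su ┃                    
 ┃11┃                   1 ┃                    
 ┃18┃ 2  3  4  5*  6*  7* ┃                    
 ┃25┃ 9 10 11 12 13 14* 15┃                    
 ┃  ┃16 17 18* 19 20 21 22┃                    
 ┃  ┃23* 24 25 26 27 28 29┃                    
 ┃  ┃30                   ┃                    
 ┃  ┃                     ┃                    


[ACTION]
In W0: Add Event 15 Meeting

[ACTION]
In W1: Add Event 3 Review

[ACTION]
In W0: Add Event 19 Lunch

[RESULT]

                                               
                                               
 ┏━━━━━━━━━━━━━━━━━━━━━┓                       
 ┃ CalendarWidget      ┃                       
 ┠──┏━━━━━━━━━━━━━━━━━━━━━┓                    
 ┃  ┃ CalendarWidget      ┃                    
 ┃Mo┠─────────────────────┨                    
 ┃  ┃      June 2025      ┃                    
 ┃ 4┃Mo Tu We Th Fr Sa Su ┃                    
 ┃11┃                   1 ┃                    
 ┃18┃ 2  3  4  5*  6*  7* ┃                    
 ┃25┃ 9 10 11 12 13 14* 15┃                    
 ┃  ┃16 17 18* 19* 20 21 2┃                    
 ┃  ┃23* 24 25 26 27 28 29┃                    
 ┃  ┃30                   ┃                    
 ┃  ┃                     ┃                    


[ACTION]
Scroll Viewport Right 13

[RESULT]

                                               
                                               
━━━━━━━━━━━━━━━━━━┓                            
lendarWidget      ┃                            
━━━━━━━━━━━━━━━━━━━━━┓                         
 CalendarWidget      ┃                         
─────────────────────┨                         
      June 2025      ┃                         
Mo Tu We Th Fr Sa Su ┃                         
                   1 ┃                         
 2  3  4  5*  6*  7* ┃                         
 9 10 11 12 13 14* 15┃                         
16 17 18* 19* 20 21 2┃                         
23* 24 25 26 27 28 29┃                         
30                   ┃                         
                     ┃                         


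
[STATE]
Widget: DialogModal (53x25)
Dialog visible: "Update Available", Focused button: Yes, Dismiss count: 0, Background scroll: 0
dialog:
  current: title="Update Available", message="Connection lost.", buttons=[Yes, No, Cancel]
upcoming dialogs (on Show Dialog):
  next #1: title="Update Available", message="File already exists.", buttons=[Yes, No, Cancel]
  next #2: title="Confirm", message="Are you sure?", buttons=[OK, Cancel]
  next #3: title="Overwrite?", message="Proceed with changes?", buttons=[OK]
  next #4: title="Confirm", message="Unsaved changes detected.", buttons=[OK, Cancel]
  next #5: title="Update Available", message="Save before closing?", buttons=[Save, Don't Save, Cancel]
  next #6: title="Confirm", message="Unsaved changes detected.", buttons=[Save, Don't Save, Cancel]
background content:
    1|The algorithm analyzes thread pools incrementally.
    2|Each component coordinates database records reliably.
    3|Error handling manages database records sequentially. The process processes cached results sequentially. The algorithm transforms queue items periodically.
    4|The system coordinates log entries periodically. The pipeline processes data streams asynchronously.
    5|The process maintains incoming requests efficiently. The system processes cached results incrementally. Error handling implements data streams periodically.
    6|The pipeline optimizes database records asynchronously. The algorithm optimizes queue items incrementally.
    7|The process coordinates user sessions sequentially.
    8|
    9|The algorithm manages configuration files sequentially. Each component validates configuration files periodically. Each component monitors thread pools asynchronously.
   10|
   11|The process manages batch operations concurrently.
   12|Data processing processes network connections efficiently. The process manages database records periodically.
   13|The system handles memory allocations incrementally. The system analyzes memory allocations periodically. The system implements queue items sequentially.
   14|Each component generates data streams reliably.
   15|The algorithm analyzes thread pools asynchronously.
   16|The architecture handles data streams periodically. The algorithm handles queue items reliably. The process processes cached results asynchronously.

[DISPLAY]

The algorithm analyzes thread pools incrementally.   
Each component coordinates database records reliably.
Error handling manages database records sequentially.
The system coordinates log entries periodically. The 
The process maintains incoming requests efficiently. 
The pipeline optimizes database records asynchronousl
The process coordinates user sessions sequentially.  
                                                     
The algorithm manages configuration files sequentiall
                                                     
The process man┌─────────────────────┐oncurrently.   
Data processing│   Update Available  │ections efficie
The system hand│   Connection lost.  │incrementally. 
Each component │ [Yes]  No   Cancel  │reliably.      
The algorithm a└─────────────────────┘ynchronously.  
The architecture handles data streams periodically. T
                                                     
                                                     
                                                     
                                                     
                                                     
                                                     
                                                     
                                                     
                                                     


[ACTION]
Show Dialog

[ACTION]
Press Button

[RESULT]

The algorithm analyzes thread pools incrementally.   
Each component coordinates database records reliably.
Error handling manages database records sequentially.
The system coordinates log entries periodically. The 
The process maintains incoming requests efficiently. 
The pipeline optimizes database records asynchronousl
The process coordinates user sessions sequentially.  
                                                     
The algorithm manages configuration files sequentiall
                                                     
The process manages batch operations concurrently.   
Data processing processes network connections efficie
The system handles memory allocations incrementally. 
Each component generates data streams reliably.      
The algorithm analyzes thread pools asynchronously.  
The architecture handles data streams periodically. T
                                                     
                                                     
                                                     
                                                     
                                                     
                                                     
                                                     
                                                     
                                                     
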